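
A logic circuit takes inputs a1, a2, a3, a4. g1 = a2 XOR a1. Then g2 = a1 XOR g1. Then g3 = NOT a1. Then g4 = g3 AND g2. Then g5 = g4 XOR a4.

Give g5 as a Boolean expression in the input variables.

(NOT a1 AND (a1 XOR (a2 XOR a1))) XOR a4

g1 = a2 XOR a1
g2 = a1 XOR g1 = a1 XOR (a2 XOR a1)
g3 = NOT a1
g4 = g3 AND g2 = NOT a1 AND (a1 XOR (a2 XOR a1))
g5 = g4 XOR a4 = (NOT a1 AND (a1 XOR (a2 XOR a1))) XOR a4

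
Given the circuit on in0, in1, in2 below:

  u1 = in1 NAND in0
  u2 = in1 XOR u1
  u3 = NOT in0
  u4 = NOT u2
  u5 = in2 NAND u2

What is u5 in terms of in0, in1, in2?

u1 = in1 NAND in0
u2 = in1 XOR u1 = in1 XOR (in1 NAND in0)
u5 = in2 NAND u2 = in2 NAND (in1 XOR (in1 NAND in0))

in2 NAND (in1 XOR (in1 NAND in0))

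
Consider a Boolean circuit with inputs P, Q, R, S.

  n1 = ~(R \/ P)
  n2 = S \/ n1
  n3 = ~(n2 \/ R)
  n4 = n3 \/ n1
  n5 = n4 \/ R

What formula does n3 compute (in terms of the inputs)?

~((S \/ (~(R \/ P))) \/ R)

n1 = ~(R \/ P)
n2 = S \/ n1 = S \/ (~(R \/ P))
n3 = ~(n2 \/ R) = ~((S \/ (~(R \/ P))) \/ R)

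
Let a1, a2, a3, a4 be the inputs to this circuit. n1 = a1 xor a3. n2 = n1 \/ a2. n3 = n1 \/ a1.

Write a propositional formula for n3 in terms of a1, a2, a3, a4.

n1 = a1 xor a3
n3 = n1 \/ a1 = (a1 xor a3) \/ a1

(a1 xor a3) \/ a1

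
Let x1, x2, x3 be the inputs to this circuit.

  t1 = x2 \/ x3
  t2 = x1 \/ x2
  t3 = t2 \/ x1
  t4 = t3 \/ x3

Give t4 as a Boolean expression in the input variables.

t2 = x1 \/ x2
t3 = t2 \/ x1 = (x1 \/ x2) \/ x1
t4 = t3 \/ x3 = ((x1 \/ x2) \/ x1) \/ x3

((x1 \/ x2) \/ x1) \/ x3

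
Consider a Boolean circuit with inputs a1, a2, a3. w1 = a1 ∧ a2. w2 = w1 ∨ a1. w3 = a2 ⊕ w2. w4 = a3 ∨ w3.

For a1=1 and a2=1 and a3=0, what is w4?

0

w1 = 1 ∧ 1 = 1
w2 = 1 ∨ 1 = 1
w3 = 1 ⊕ 1 = 0
w4 = 0 ∨ 0 = 0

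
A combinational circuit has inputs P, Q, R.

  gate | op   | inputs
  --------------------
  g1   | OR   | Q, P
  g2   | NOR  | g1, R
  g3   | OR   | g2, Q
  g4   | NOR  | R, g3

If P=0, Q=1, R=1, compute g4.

0

g1 = 1 OR 0 = 1
g2 = 1 NOR 1 = 0
g3 = 0 OR 1 = 1
g4 = 1 NOR 1 = 0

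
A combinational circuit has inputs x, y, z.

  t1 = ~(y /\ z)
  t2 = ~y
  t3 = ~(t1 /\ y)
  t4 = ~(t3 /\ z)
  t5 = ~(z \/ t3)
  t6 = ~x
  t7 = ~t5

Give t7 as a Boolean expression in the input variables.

t1 = ~(y /\ z)
t3 = ~(t1 /\ y) = ~((~(y /\ z)) /\ y)
t5 = ~(z \/ t3) = ~(z \/ (~((~(y /\ z)) /\ y)))
t7 = ~t5 = ~(~(z \/ (~((~(y /\ z)) /\ y))))

~(~(z \/ (~((~(y /\ z)) /\ y))))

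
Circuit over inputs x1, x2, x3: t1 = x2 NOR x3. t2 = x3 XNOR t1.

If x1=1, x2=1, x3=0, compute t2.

t1 = 1 NOR 0 = 0
t2 = 0 XNOR 0 = 1

1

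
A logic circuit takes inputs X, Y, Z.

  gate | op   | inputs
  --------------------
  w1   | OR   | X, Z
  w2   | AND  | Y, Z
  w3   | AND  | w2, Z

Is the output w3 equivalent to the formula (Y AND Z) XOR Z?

w2 = Y AND Z
w3 = w2 AND Z = (Y AND Z) AND Z
At X=0, Y=0, Z=1: circuit gives 0, formula gives 1.

No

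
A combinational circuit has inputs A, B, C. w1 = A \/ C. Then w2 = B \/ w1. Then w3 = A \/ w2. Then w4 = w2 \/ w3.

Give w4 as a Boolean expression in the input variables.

(B \/ (A \/ C)) \/ (A \/ (B \/ (A \/ C)))

w1 = A \/ C
w2 = B \/ w1 = B \/ (A \/ C)
w3 = A \/ w2 = A \/ (B \/ (A \/ C))
w4 = w2 \/ w3 = (B \/ (A \/ C)) \/ (A \/ (B \/ (A \/ C)))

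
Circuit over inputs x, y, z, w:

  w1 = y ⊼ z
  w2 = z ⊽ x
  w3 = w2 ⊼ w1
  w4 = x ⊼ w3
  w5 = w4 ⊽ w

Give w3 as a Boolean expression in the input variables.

w1 = y ⊼ z
w2 = z ⊽ x
w3 = w2 ⊼ w1 = (z ⊽ x) ⊼ (y ⊼ z)

(z ⊽ x) ⊼ (y ⊼ z)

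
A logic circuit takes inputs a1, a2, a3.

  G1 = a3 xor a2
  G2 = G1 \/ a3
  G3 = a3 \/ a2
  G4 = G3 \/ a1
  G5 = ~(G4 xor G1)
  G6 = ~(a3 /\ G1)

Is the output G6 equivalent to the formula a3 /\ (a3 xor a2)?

No

G1 = a3 xor a2
G6 = ~(a3 /\ G1) = ~(a3 /\ (a3 xor a2))
At a1=0, a2=0, a3=0: circuit gives 1, formula gives 0.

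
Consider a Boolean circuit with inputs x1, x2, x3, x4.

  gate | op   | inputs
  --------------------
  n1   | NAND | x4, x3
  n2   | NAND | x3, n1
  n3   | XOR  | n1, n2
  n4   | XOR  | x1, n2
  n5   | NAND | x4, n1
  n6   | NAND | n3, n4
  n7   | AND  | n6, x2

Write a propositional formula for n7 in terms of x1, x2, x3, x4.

n1 = x4 NAND x3
n2 = x3 NAND n1 = x3 NAND (x4 NAND x3)
n3 = n1 XOR n2 = (x4 NAND x3) XOR (x3 NAND (x4 NAND x3))
n4 = x1 XOR n2 = x1 XOR (x3 NAND (x4 NAND x3))
n6 = n3 NAND n4 = ((x4 NAND x3) XOR (x3 NAND (x4 NAND x3))) NAND (x1 XOR (x3 NAND (x4 NAND x3)))
n7 = n6 AND x2 = (((x4 NAND x3) XOR (x3 NAND (x4 NAND x3))) NAND (x1 XOR (x3 NAND (x4 NAND x3)))) AND x2

(((x4 NAND x3) XOR (x3 NAND (x4 NAND x3))) NAND (x1 XOR (x3 NAND (x4 NAND x3)))) AND x2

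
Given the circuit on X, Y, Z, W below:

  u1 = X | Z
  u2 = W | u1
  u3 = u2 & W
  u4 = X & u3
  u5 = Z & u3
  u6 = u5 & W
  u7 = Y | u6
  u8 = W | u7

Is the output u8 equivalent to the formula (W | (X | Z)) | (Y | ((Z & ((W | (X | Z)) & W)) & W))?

No

u1 = X | Z
u2 = W | u1 = W | (X | Z)
u3 = u2 & W = (W | (X | Z)) & W
u5 = Z & u3 = Z & ((W | (X | Z)) & W)
u6 = u5 & W = (Z & ((W | (X | Z)) & W)) & W
u7 = Y | u6 = Y | ((Z & ((W | (X | Z)) & W)) & W)
u8 = W | u7 = W | (Y | ((Z & ((W | (X | Z)) & W)) & W))
At X=0, Y=0, Z=1, W=0: circuit gives 0, formula gives 1.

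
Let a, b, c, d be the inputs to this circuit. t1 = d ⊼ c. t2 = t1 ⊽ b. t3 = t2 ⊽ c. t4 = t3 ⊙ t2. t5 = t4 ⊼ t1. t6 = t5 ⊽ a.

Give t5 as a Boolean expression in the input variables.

((((d ⊼ c) ⊽ b) ⊽ c) ⊙ ((d ⊼ c) ⊽ b)) ⊼ (d ⊼ c)

t1 = d ⊼ c
t2 = t1 ⊽ b = (d ⊼ c) ⊽ b
t3 = t2 ⊽ c = ((d ⊼ c) ⊽ b) ⊽ c
t4 = t3 ⊙ t2 = (((d ⊼ c) ⊽ b) ⊽ c) ⊙ ((d ⊼ c) ⊽ b)
t5 = t4 ⊼ t1 = ((((d ⊼ c) ⊽ b) ⊽ c) ⊙ ((d ⊼ c) ⊽ b)) ⊼ (d ⊼ c)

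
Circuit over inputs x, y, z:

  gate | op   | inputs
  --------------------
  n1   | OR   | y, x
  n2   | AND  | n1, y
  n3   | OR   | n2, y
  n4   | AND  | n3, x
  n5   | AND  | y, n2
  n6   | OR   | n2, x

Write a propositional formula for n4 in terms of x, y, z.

n1 = y OR x
n2 = n1 AND y = (y OR x) AND y
n3 = n2 OR y = ((y OR x) AND y) OR y
n4 = n3 AND x = (((y OR x) AND y) OR y) AND x

(((y OR x) AND y) OR y) AND x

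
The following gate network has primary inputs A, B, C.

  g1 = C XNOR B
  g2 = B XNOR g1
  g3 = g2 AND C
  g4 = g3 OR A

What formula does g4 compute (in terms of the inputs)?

g1 = C XNOR B
g2 = B XNOR g1 = B XNOR (C XNOR B)
g3 = g2 AND C = (B XNOR (C XNOR B)) AND C
g4 = g3 OR A = ((B XNOR (C XNOR B)) AND C) OR A

((B XNOR (C XNOR B)) AND C) OR A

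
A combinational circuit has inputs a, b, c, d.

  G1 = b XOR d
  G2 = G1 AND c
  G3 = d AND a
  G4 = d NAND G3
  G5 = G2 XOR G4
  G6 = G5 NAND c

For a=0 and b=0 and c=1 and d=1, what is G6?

1

G1 = 0 XOR 1 = 1
G2 = 1 AND 1 = 1
G3 = 1 AND 0 = 0
G4 = 1 NAND 0 = 1
G5 = 1 XOR 1 = 0
G6 = 0 NAND 1 = 1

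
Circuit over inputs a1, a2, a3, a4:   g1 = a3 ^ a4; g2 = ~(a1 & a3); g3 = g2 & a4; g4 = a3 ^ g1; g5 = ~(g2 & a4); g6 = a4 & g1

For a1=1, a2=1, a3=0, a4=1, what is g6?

g1 = 0 ^ 1 = 1
g6 = 1 & 1 = 1

1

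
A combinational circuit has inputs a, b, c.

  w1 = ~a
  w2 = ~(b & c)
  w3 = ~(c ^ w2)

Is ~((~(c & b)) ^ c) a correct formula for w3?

Yes

w2 = ~(b & c)
w3 = ~(c ^ w2) = ~(c ^ (~(b & c)))
At a=0, b=0, c=0: circuit gives 0, formula gives 0.
At a=0, b=0, c=1: circuit gives 1, formula gives 1.
Agrees on all 8 inputs.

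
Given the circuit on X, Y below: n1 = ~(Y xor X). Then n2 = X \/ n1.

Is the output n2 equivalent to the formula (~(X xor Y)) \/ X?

Yes

n1 = ~(Y xor X)
n2 = X \/ n1 = X \/ (~(Y xor X))
At X=0, Y=1: circuit gives 0, formula gives 0.
At X=0, Y=0: circuit gives 1, formula gives 1.
Agrees on all 4 inputs.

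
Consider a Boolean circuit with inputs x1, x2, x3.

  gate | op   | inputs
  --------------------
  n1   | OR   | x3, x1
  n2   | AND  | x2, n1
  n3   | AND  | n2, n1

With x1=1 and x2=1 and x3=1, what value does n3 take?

1

n1 = 1 OR 1 = 1
n2 = 1 AND 1 = 1
n3 = 1 AND 1 = 1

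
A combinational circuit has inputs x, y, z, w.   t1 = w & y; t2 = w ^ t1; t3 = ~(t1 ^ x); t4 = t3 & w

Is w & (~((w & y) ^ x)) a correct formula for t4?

t1 = w & y
t3 = ~(t1 ^ x) = ~((w & y) ^ x)
t4 = t3 & w = (~((w & y) ^ x)) & w
At x=0, y=0, z=0, w=0: circuit gives 0, formula gives 0.
At x=0, y=0, z=0, w=1: circuit gives 1, formula gives 1.
Agrees on all 16 inputs.

Yes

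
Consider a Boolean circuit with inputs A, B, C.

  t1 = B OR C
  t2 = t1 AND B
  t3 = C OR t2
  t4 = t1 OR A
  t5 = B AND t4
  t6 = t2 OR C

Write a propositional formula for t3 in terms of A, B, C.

C OR ((B OR C) AND B)

t1 = B OR C
t2 = t1 AND B = (B OR C) AND B
t3 = C OR t2 = C OR ((B OR C) AND B)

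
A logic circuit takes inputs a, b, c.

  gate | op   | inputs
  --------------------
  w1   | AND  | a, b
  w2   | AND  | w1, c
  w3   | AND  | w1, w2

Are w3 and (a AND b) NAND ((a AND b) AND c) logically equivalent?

No

w1 = a AND b
w2 = w1 AND c = (a AND b) AND c
w3 = w1 AND w2 = (a AND b) AND ((a AND b) AND c)
At a=0, b=0, c=0: circuit gives 0, formula gives 1.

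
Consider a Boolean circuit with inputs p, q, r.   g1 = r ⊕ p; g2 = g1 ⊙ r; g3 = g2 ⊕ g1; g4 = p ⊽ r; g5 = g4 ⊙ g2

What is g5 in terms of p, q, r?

(p ⊽ r) ⊙ ((r ⊕ p) ⊙ r)

g1 = r ⊕ p
g2 = g1 ⊙ r = (r ⊕ p) ⊙ r
g4 = p ⊽ r
g5 = g4 ⊙ g2 = (p ⊽ r) ⊙ ((r ⊕ p) ⊙ r)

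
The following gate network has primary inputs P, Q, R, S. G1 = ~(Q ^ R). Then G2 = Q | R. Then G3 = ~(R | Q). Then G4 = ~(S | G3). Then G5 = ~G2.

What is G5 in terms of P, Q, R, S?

G2 = Q | R
G5 = ~G2 = ~(Q | R)

~(Q | R)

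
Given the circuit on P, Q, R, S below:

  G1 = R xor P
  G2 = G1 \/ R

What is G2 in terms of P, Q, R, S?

(R xor P) \/ R

G1 = R xor P
G2 = G1 \/ R = (R xor P) \/ R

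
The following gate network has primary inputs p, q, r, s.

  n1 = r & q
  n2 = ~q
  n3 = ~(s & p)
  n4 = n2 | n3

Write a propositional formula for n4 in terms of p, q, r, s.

~q | (~(s & p))

n2 = ~q
n3 = ~(s & p)
n4 = n2 | n3 = ~q | (~(s & p))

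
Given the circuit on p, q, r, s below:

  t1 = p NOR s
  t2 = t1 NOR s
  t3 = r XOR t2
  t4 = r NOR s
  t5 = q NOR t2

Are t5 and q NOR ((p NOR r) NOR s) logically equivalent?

No

t1 = p NOR s
t2 = t1 NOR s = (p NOR s) NOR s
t5 = q NOR t2 = q NOR ((p NOR s) NOR s)
At p=0, q=0, r=1, s=0: circuit gives 1, formula gives 0.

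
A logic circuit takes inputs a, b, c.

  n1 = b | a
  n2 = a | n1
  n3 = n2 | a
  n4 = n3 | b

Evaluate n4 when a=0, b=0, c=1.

n1 = 0 | 0 = 0
n2 = 0 | 0 = 0
n3 = 0 | 0 = 0
n4 = 0 | 0 = 0

0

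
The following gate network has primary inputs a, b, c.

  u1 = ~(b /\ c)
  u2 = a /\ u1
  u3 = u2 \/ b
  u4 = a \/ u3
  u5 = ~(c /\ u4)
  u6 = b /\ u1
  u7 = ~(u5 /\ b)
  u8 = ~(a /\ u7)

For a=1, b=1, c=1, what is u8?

0

u1 = ~(1 /\ 1) = 0
u2 = 1 /\ 0 = 0
u3 = 0 \/ 1 = 1
u4 = 1 \/ 1 = 1
u5 = ~(1 /\ 1) = 0
u7 = ~(0 /\ 1) = 1
u8 = ~(1 /\ 1) = 0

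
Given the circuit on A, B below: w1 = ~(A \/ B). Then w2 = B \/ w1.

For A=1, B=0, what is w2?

0

w1 = ~(1 \/ 0) = 0
w2 = 0 \/ 0 = 0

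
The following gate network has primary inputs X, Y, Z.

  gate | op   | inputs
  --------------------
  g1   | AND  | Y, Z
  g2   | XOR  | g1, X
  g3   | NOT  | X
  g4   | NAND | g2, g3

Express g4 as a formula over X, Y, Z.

((Y AND Z) XOR X) NAND NOT X

g1 = Y AND Z
g2 = g1 XOR X = (Y AND Z) XOR X
g3 = NOT X
g4 = g2 NAND g3 = ((Y AND Z) XOR X) NAND NOT X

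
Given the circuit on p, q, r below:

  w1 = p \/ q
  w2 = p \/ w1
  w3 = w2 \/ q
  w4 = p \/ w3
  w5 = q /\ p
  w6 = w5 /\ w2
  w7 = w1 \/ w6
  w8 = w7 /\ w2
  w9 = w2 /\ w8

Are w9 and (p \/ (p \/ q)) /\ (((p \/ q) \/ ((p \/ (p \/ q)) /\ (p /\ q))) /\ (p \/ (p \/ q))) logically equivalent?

Yes

w1 = p \/ q
w2 = p \/ w1 = p \/ (p \/ q)
w5 = q /\ p
w6 = w5 /\ w2 = (q /\ p) /\ (p \/ (p \/ q))
w7 = w1 \/ w6 = (p \/ q) \/ ((q /\ p) /\ (p \/ (p \/ q)))
w8 = w7 /\ w2 = ((p \/ q) \/ ((q /\ p) /\ (p \/ (p \/ q)))) /\ (p \/ (p \/ q))
w9 = w2 /\ w8 = (p \/ (p \/ q)) /\ (((p \/ q) \/ ((q /\ p) /\ (p \/ (p \/ q)))) /\ (p \/ (p \/ q)))
At p=0, q=0, r=0: circuit gives 0, formula gives 0.
At p=0, q=1, r=0: circuit gives 1, formula gives 1.
Agrees on all 8 inputs.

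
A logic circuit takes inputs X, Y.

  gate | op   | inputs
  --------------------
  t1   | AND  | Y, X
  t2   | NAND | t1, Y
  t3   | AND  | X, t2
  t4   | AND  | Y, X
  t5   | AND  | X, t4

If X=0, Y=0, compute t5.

t4 = 0 AND 0 = 0
t5 = 0 AND 0 = 0

0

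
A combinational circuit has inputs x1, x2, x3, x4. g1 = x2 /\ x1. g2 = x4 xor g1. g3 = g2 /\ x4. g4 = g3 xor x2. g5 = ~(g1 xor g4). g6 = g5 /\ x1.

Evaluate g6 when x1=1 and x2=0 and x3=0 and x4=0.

g1 = 0 /\ 1 = 0
g2 = 0 xor 0 = 0
g3 = 0 /\ 0 = 0
g4 = 0 xor 0 = 0
g5 = ~(0 xor 0) = 1
g6 = 1 /\ 1 = 1

1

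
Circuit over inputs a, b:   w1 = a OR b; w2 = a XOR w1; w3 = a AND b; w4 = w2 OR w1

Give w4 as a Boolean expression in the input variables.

(a XOR (a OR b)) OR (a OR b)

w1 = a OR b
w2 = a XOR w1 = a XOR (a OR b)
w4 = w2 OR w1 = (a XOR (a OR b)) OR (a OR b)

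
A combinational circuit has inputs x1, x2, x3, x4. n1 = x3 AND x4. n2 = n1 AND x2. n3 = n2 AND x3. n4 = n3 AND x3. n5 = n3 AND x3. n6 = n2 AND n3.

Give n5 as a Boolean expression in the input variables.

(((x3 AND x4) AND x2) AND x3) AND x3

n1 = x3 AND x4
n2 = n1 AND x2 = (x3 AND x4) AND x2
n3 = n2 AND x3 = ((x3 AND x4) AND x2) AND x3
n5 = n3 AND x3 = (((x3 AND x4) AND x2) AND x3) AND x3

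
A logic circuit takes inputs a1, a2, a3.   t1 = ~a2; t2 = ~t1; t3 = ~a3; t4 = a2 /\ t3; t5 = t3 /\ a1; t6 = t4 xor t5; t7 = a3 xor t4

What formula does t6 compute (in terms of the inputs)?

t3 = ~a3
t4 = a2 /\ t3 = a2 /\ ~a3
t5 = t3 /\ a1 = ~a3 /\ a1
t6 = t4 xor t5 = (a2 /\ ~a3) xor (~a3 /\ a1)

(a2 /\ ~a3) xor (~a3 /\ a1)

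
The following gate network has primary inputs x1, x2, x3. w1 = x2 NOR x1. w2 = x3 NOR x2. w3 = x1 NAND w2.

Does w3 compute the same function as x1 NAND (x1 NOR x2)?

w2 = x3 NOR x2
w3 = x1 NAND w2 = x1 NAND (x3 NOR x2)
At x1=1, x2=0, x3=0: circuit gives 0, formula gives 1.

No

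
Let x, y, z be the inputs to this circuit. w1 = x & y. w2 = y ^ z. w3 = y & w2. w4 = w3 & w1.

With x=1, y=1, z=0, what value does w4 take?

1

w1 = 1 & 1 = 1
w2 = 1 ^ 0 = 1
w3 = 1 & 1 = 1
w4 = 1 & 1 = 1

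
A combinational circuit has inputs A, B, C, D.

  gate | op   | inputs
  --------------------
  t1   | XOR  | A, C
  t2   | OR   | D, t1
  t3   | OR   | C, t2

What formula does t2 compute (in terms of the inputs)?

D OR (A XOR C)

t1 = A XOR C
t2 = D OR t1 = D OR (A XOR C)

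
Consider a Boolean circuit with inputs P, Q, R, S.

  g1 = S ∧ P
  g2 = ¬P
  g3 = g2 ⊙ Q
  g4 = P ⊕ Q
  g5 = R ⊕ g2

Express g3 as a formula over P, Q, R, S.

¬P ⊙ Q

g2 = ¬P
g3 = g2 ⊙ Q = ¬P ⊙ Q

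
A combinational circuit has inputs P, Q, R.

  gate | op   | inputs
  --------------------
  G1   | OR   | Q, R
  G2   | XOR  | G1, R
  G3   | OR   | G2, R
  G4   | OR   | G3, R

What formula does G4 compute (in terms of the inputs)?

G1 = Q OR R
G2 = G1 XOR R = (Q OR R) XOR R
G3 = G2 OR R = ((Q OR R) XOR R) OR R
G4 = G3 OR R = (((Q OR R) XOR R) OR R) OR R

(((Q OR R) XOR R) OR R) OR R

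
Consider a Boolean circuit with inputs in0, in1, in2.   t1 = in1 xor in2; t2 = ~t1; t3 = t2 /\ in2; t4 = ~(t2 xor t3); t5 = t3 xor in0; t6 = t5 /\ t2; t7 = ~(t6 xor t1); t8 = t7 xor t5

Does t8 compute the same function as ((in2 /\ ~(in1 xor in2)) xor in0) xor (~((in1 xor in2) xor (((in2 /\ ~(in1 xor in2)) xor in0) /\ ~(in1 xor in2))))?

t1 = in1 xor in2
t2 = ~t1 = ~(in1 xor in2)
t3 = t2 /\ in2 = ~(in1 xor in2) /\ in2
t5 = t3 xor in0 = (~(in1 xor in2) /\ in2) xor in0
t6 = t5 /\ t2 = ((~(in1 xor in2) /\ in2) xor in0) /\ ~(in1 xor in2)
t7 = ~(t6 xor t1) = ~((((~(in1 xor in2) /\ in2) xor in0) /\ ~(in1 xor in2)) xor (in1 xor in2))
t8 = t7 xor t5 = (~((((~(in1 xor in2) /\ in2) xor in0) /\ ~(in1 xor in2)) xor (in1 xor in2))) xor ((~(in1 xor in2) /\ in2) xor in0)
At in0=0, in1=0, in2=1: circuit gives 0, formula gives 0.
At in0=0, in1=0, in2=0: circuit gives 1, formula gives 1.
Agrees on all 8 inputs.

Yes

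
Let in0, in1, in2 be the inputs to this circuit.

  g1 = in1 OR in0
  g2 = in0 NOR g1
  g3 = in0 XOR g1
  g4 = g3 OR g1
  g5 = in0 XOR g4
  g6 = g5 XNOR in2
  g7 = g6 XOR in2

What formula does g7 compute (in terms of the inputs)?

g1 = in1 OR in0
g3 = in0 XOR g1 = in0 XOR (in1 OR in0)
g4 = g3 OR g1 = (in0 XOR (in1 OR in0)) OR (in1 OR in0)
g5 = in0 XOR g4 = in0 XOR ((in0 XOR (in1 OR in0)) OR (in1 OR in0))
g6 = g5 XNOR in2 = (in0 XOR ((in0 XOR (in1 OR in0)) OR (in1 OR in0))) XNOR in2
g7 = g6 XOR in2 = ((in0 XOR ((in0 XOR (in1 OR in0)) OR (in1 OR in0))) XNOR in2) XOR in2

((in0 XOR ((in0 XOR (in1 OR in0)) OR (in1 OR in0))) XNOR in2) XOR in2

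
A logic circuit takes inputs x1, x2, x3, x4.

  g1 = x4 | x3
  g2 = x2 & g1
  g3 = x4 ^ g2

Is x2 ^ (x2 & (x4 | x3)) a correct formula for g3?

No

g1 = x4 | x3
g2 = x2 & g1 = x2 & (x4 | x3)
g3 = x4 ^ g2 = x4 ^ (x2 & (x4 | x3))
At x1=0, x2=0, x3=0, x4=1: circuit gives 1, formula gives 0.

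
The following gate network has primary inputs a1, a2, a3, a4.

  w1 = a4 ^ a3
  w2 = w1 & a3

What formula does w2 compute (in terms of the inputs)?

(a4 ^ a3) & a3

w1 = a4 ^ a3
w2 = w1 & a3 = (a4 ^ a3) & a3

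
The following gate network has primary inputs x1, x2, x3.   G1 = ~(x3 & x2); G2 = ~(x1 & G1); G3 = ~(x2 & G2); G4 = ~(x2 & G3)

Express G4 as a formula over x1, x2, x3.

~(x2 & (~(x2 & (~(x1 & (~(x3 & x2)))))))

G1 = ~(x3 & x2)
G2 = ~(x1 & G1) = ~(x1 & (~(x3 & x2)))
G3 = ~(x2 & G2) = ~(x2 & (~(x1 & (~(x3 & x2)))))
G4 = ~(x2 & G3) = ~(x2 & (~(x2 & (~(x1 & (~(x3 & x2)))))))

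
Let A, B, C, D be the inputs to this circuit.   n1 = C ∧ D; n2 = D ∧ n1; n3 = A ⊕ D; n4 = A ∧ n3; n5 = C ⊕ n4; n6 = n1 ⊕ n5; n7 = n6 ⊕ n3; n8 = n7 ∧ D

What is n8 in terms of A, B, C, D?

(((C ∧ D) ⊕ (C ⊕ (A ∧ (A ⊕ D)))) ⊕ (A ⊕ D)) ∧ D

n1 = C ∧ D
n3 = A ⊕ D
n4 = A ∧ n3 = A ∧ (A ⊕ D)
n5 = C ⊕ n4 = C ⊕ (A ∧ (A ⊕ D))
n6 = n1 ⊕ n5 = (C ∧ D) ⊕ (C ⊕ (A ∧ (A ⊕ D)))
n7 = n6 ⊕ n3 = ((C ∧ D) ⊕ (C ⊕ (A ∧ (A ⊕ D)))) ⊕ (A ⊕ D)
n8 = n7 ∧ D = (((C ∧ D) ⊕ (C ⊕ (A ∧ (A ⊕ D)))) ⊕ (A ⊕ D)) ∧ D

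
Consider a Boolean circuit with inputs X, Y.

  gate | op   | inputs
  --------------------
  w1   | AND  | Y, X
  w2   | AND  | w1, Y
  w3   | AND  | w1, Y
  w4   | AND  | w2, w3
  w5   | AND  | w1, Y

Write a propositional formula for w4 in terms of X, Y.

w1 = Y AND X
w2 = w1 AND Y = (Y AND X) AND Y
w3 = w1 AND Y = (Y AND X) AND Y
w4 = w2 AND w3 = ((Y AND X) AND Y) AND ((Y AND X) AND Y)

((Y AND X) AND Y) AND ((Y AND X) AND Y)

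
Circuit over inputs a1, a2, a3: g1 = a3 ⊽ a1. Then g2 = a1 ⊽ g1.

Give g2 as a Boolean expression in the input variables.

a1 ⊽ (a3 ⊽ a1)

g1 = a3 ⊽ a1
g2 = a1 ⊽ g1 = a1 ⊽ (a3 ⊽ a1)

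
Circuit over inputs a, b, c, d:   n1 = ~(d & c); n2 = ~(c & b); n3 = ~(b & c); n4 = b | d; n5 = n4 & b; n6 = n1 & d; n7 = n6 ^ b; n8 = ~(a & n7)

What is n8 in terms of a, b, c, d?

n1 = ~(d & c)
n6 = n1 & d = (~(d & c)) & d
n7 = n6 ^ b = ((~(d & c)) & d) ^ b
n8 = ~(a & n7) = ~(a & (((~(d & c)) & d) ^ b))

~(a & (((~(d & c)) & d) ^ b))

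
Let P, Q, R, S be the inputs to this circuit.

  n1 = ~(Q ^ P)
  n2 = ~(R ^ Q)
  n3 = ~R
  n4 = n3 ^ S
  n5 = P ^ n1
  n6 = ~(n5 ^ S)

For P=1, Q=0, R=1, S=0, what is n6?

n1 = ~(0 ^ 1) = 0
n5 = 1 ^ 0 = 1
n6 = ~(1 ^ 0) = 0

0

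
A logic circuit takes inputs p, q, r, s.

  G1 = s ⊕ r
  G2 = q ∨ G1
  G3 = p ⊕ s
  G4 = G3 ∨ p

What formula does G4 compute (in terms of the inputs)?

G3 = p ⊕ s
G4 = G3 ∨ p = (p ⊕ s) ∨ p

(p ⊕ s) ∨ p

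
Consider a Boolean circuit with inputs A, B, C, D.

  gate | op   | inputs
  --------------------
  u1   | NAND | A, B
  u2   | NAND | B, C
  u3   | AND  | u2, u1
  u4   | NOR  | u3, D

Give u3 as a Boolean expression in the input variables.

(B NAND C) AND (A NAND B)

u1 = A NAND B
u2 = B NAND C
u3 = u2 AND u1 = (B NAND C) AND (A NAND B)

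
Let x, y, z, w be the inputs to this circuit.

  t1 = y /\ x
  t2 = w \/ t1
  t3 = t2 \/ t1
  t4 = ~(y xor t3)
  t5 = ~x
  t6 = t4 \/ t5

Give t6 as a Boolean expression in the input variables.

(~(y xor ((w \/ (y /\ x)) \/ (y /\ x)))) \/ ~x

t1 = y /\ x
t2 = w \/ t1 = w \/ (y /\ x)
t3 = t2 \/ t1 = (w \/ (y /\ x)) \/ (y /\ x)
t4 = ~(y xor t3) = ~(y xor ((w \/ (y /\ x)) \/ (y /\ x)))
t5 = ~x
t6 = t4 \/ t5 = (~(y xor ((w \/ (y /\ x)) \/ (y /\ x)))) \/ ~x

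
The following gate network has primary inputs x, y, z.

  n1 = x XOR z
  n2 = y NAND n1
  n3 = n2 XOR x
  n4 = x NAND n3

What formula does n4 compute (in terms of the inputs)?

n1 = x XOR z
n2 = y NAND n1 = y NAND (x XOR z)
n3 = n2 XOR x = (y NAND (x XOR z)) XOR x
n4 = x NAND n3 = x NAND ((y NAND (x XOR z)) XOR x)

x NAND ((y NAND (x XOR z)) XOR x)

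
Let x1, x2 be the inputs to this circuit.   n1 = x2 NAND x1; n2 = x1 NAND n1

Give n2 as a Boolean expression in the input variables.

n1 = x2 NAND x1
n2 = x1 NAND n1 = x1 NAND (x2 NAND x1)

x1 NAND (x2 NAND x1)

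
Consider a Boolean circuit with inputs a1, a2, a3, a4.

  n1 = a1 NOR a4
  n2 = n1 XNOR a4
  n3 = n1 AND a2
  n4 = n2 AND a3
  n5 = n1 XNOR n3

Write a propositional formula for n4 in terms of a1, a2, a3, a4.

n1 = a1 NOR a4
n2 = n1 XNOR a4 = (a1 NOR a4) XNOR a4
n4 = n2 AND a3 = ((a1 NOR a4) XNOR a4) AND a3

((a1 NOR a4) XNOR a4) AND a3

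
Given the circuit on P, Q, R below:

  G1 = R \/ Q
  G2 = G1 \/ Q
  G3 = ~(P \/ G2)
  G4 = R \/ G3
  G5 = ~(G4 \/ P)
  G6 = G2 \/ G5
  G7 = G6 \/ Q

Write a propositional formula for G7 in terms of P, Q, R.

(((R \/ Q) \/ Q) \/ (~((R \/ (~(P \/ ((R \/ Q) \/ Q)))) \/ P))) \/ Q

G1 = R \/ Q
G2 = G1 \/ Q = (R \/ Q) \/ Q
G3 = ~(P \/ G2) = ~(P \/ ((R \/ Q) \/ Q))
G4 = R \/ G3 = R \/ (~(P \/ ((R \/ Q) \/ Q)))
G5 = ~(G4 \/ P) = ~((R \/ (~(P \/ ((R \/ Q) \/ Q)))) \/ P)
G6 = G2 \/ G5 = ((R \/ Q) \/ Q) \/ (~((R \/ (~(P \/ ((R \/ Q) \/ Q)))) \/ P))
G7 = G6 \/ Q = (((R \/ Q) \/ Q) \/ (~((R \/ (~(P \/ ((R \/ Q) \/ Q)))) \/ P))) \/ Q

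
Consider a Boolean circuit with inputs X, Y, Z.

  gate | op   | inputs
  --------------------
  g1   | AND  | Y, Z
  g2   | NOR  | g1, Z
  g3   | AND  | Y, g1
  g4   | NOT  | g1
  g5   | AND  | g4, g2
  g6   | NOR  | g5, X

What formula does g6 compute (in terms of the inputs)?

(NOT (Y AND Z) AND ((Y AND Z) NOR Z)) NOR X

g1 = Y AND Z
g2 = g1 NOR Z = (Y AND Z) NOR Z
g4 = NOT g1 = NOT (Y AND Z)
g5 = g4 AND g2 = NOT (Y AND Z) AND ((Y AND Z) NOR Z)
g6 = g5 NOR X = (NOT (Y AND Z) AND ((Y AND Z) NOR Z)) NOR X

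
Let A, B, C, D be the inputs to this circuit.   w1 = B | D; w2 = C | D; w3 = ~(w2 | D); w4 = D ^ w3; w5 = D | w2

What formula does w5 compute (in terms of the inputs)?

w2 = C | D
w5 = D | w2 = D | (C | D)

D | (C | D)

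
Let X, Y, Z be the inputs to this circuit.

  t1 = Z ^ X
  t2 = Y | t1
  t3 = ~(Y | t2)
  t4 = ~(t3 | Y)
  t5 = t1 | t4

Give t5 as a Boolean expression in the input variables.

t1 = Z ^ X
t2 = Y | t1 = Y | (Z ^ X)
t3 = ~(Y | t2) = ~(Y | (Y | (Z ^ X)))
t4 = ~(t3 | Y) = ~((~(Y | (Y | (Z ^ X)))) | Y)
t5 = t1 | t4 = (Z ^ X) | (~((~(Y | (Y | (Z ^ X)))) | Y))

(Z ^ X) | (~((~(Y | (Y | (Z ^ X)))) | Y))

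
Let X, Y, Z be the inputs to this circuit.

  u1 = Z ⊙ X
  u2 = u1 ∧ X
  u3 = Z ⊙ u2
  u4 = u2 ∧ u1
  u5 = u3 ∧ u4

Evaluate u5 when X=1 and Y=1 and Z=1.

u1 = 1 ⊙ 1 = 1
u2 = 1 ∧ 1 = 1
u3 = 1 ⊙ 1 = 1
u4 = 1 ∧ 1 = 1
u5 = 1 ∧ 1 = 1

1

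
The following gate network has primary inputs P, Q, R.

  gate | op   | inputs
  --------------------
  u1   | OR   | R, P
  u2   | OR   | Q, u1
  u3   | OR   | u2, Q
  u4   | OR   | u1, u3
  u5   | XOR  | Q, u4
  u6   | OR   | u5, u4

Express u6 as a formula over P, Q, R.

(Q XOR ((R OR P) OR ((Q OR (R OR P)) OR Q))) OR ((R OR P) OR ((Q OR (R OR P)) OR Q))

u1 = R OR P
u2 = Q OR u1 = Q OR (R OR P)
u3 = u2 OR Q = (Q OR (R OR P)) OR Q
u4 = u1 OR u3 = (R OR P) OR ((Q OR (R OR P)) OR Q)
u5 = Q XOR u4 = Q XOR ((R OR P) OR ((Q OR (R OR P)) OR Q))
u6 = u5 OR u4 = (Q XOR ((R OR P) OR ((Q OR (R OR P)) OR Q))) OR ((R OR P) OR ((Q OR (R OR P)) OR Q))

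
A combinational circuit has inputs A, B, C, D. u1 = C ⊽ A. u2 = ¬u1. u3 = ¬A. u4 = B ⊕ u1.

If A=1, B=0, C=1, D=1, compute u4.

u1 = 1 ⊽ 1 = 0
u4 = 0 ⊕ 0 = 0

0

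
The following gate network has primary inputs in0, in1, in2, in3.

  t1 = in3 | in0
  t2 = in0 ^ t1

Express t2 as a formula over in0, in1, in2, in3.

in0 ^ (in3 | in0)

t1 = in3 | in0
t2 = in0 ^ t1 = in0 ^ (in3 | in0)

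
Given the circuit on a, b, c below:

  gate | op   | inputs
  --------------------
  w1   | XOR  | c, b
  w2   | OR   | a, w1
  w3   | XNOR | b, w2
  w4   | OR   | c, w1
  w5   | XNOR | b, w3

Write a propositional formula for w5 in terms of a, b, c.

b XNOR (b XNOR (a OR (c XOR b)))

w1 = c XOR b
w2 = a OR w1 = a OR (c XOR b)
w3 = b XNOR w2 = b XNOR (a OR (c XOR b))
w5 = b XNOR w3 = b XNOR (b XNOR (a OR (c XOR b)))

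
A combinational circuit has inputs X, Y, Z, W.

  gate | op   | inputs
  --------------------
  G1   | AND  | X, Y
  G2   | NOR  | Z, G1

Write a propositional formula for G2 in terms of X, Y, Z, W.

Z NOR (X AND Y)

G1 = X AND Y
G2 = Z NOR G1 = Z NOR (X AND Y)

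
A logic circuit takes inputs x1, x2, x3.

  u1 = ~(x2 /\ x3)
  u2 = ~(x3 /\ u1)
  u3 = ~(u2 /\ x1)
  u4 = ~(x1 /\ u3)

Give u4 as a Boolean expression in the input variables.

~(x1 /\ (~((~(x3 /\ (~(x2 /\ x3)))) /\ x1)))

u1 = ~(x2 /\ x3)
u2 = ~(x3 /\ u1) = ~(x3 /\ (~(x2 /\ x3)))
u3 = ~(u2 /\ x1) = ~((~(x3 /\ (~(x2 /\ x3)))) /\ x1)
u4 = ~(x1 /\ u3) = ~(x1 /\ (~((~(x3 /\ (~(x2 /\ x3)))) /\ x1)))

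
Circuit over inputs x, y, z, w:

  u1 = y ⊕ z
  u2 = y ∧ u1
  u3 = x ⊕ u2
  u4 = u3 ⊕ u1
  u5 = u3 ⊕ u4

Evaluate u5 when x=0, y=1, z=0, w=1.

u1 = 1 ⊕ 0 = 1
u2 = 1 ∧ 1 = 1
u3 = 0 ⊕ 1 = 1
u4 = 1 ⊕ 1 = 0
u5 = 1 ⊕ 0 = 1

1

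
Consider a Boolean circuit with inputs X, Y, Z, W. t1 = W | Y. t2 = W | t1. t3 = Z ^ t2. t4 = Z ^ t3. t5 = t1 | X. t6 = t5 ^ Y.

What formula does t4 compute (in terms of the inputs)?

Z ^ (Z ^ (W | (W | Y)))

t1 = W | Y
t2 = W | t1 = W | (W | Y)
t3 = Z ^ t2 = Z ^ (W | (W | Y))
t4 = Z ^ t3 = Z ^ (Z ^ (W | (W | Y)))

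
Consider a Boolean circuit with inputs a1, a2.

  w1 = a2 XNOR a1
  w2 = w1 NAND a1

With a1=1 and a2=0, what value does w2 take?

w1 = 0 XNOR 1 = 0
w2 = 0 NAND 1 = 1

1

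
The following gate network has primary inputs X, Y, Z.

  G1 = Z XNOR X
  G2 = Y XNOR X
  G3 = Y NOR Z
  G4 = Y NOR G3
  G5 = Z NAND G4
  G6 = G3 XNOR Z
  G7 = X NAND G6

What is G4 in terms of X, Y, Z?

Y NOR (Y NOR Z)

G3 = Y NOR Z
G4 = Y NOR G3 = Y NOR (Y NOR Z)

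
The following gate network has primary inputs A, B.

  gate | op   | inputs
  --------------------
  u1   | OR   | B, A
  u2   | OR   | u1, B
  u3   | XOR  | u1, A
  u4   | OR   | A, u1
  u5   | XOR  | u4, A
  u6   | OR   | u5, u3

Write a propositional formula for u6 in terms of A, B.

u1 = B OR A
u3 = u1 XOR A = (B OR A) XOR A
u4 = A OR u1 = A OR (B OR A)
u5 = u4 XOR A = (A OR (B OR A)) XOR A
u6 = u5 OR u3 = ((A OR (B OR A)) XOR A) OR ((B OR A) XOR A)

((A OR (B OR A)) XOR A) OR ((B OR A) XOR A)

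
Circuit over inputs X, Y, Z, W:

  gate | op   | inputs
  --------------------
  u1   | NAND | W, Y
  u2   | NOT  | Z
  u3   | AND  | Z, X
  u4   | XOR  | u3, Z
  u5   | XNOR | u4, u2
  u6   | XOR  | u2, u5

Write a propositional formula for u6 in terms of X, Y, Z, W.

u2 = NOT Z
u3 = Z AND X
u4 = u3 XOR Z = (Z AND X) XOR Z
u5 = u4 XNOR u2 = ((Z AND X) XOR Z) XNOR NOT Z
u6 = u2 XOR u5 = NOT Z XOR (((Z AND X) XOR Z) XNOR NOT Z)

NOT Z XOR (((Z AND X) XOR Z) XNOR NOT Z)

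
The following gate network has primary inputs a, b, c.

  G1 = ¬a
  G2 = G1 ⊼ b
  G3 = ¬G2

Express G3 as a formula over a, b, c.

¬(¬a ⊼ b)

G1 = ¬a
G2 = G1 ⊼ b = ¬a ⊼ b
G3 = ¬G2 = ¬(¬a ⊼ b)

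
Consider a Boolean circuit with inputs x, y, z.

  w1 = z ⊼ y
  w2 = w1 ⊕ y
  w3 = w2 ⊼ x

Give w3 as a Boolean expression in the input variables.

w1 = z ⊼ y
w2 = w1 ⊕ y = (z ⊼ y) ⊕ y
w3 = w2 ⊼ x = ((z ⊼ y) ⊕ y) ⊼ x

((z ⊼ y) ⊕ y) ⊼ x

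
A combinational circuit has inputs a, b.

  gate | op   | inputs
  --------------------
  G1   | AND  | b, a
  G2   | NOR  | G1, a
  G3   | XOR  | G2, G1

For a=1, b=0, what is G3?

0

G1 = 0 AND 1 = 0
G2 = 0 NOR 1 = 0
G3 = 0 XOR 0 = 0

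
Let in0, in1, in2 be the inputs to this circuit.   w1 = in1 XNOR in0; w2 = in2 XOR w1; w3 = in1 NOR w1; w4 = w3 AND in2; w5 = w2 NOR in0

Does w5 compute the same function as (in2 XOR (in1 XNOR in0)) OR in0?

No

w1 = in1 XNOR in0
w2 = in2 XOR w1 = in2 XOR (in1 XNOR in0)
w5 = w2 NOR in0 = (in2 XOR (in1 XNOR in0)) NOR in0
At in0=0, in1=0, in2=0: circuit gives 0, formula gives 1.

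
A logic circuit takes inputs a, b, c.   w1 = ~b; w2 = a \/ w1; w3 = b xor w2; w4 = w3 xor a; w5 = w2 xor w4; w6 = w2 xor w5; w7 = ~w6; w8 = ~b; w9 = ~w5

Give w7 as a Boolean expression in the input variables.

w1 = ~b
w2 = a \/ w1 = a \/ ~b
w3 = b xor w2 = b xor (a \/ ~b)
w4 = w3 xor a = (b xor (a \/ ~b)) xor a
w5 = w2 xor w4 = (a \/ ~b) xor ((b xor (a \/ ~b)) xor a)
w6 = w2 xor w5 = (a \/ ~b) xor ((a \/ ~b) xor ((b xor (a \/ ~b)) xor a))
w7 = ~w6 = ~((a \/ ~b) xor ((a \/ ~b) xor ((b xor (a \/ ~b)) xor a)))

~((a \/ ~b) xor ((a \/ ~b) xor ((b xor (a \/ ~b)) xor a)))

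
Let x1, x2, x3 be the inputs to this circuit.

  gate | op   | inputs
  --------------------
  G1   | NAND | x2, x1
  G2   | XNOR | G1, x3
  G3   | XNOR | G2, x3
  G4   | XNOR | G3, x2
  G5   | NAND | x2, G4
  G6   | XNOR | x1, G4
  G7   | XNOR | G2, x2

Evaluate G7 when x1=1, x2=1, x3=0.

1

G1 = 1 NAND 1 = 0
G2 = 0 XNOR 0 = 1
G7 = 1 XNOR 1 = 1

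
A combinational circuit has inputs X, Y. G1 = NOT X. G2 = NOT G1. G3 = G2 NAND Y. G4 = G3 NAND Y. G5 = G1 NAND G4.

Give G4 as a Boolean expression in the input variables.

(NOT NOT X NAND Y) NAND Y

G1 = NOT X
G2 = NOT G1 = NOT NOT X
G3 = G2 NAND Y = NOT NOT X NAND Y
G4 = G3 NAND Y = (NOT NOT X NAND Y) NAND Y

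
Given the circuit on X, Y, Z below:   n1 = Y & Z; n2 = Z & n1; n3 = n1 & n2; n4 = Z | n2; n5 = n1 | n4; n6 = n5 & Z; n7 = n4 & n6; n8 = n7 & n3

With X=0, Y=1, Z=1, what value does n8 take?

n1 = 1 & 1 = 1
n2 = 1 & 1 = 1
n3 = 1 & 1 = 1
n4 = 1 | 1 = 1
n5 = 1 | 1 = 1
n6 = 1 & 1 = 1
n7 = 1 & 1 = 1
n8 = 1 & 1 = 1

1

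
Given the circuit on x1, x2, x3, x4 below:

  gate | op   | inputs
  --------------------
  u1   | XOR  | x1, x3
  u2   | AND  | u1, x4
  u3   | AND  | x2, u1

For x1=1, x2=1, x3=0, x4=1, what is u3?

1

u1 = 1 XOR 0 = 1
u3 = 1 AND 1 = 1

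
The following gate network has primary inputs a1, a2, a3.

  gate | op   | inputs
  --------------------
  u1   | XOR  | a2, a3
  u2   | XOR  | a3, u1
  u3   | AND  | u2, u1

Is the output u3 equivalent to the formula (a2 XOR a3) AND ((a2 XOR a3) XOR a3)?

u1 = a2 XOR a3
u2 = a3 XOR u1 = a3 XOR (a2 XOR a3)
u3 = u2 AND u1 = (a3 XOR (a2 XOR a3)) AND (a2 XOR a3)
At a1=0, a2=0, a3=0: circuit gives 0, formula gives 0.
At a1=0, a2=1, a3=0: circuit gives 1, formula gives 1.
Agrees on all 8 inputs.

Yes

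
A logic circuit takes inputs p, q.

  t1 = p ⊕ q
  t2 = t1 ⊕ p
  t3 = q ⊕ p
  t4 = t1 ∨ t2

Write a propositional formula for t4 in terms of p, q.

t1 = p ⊕ q
t2 = t1 ⊕ p = (p ⊕ q) ⊕ p
t4 = t1 ∨ t2 = (p ⊕ q) ∨ ((p ⊕ q) ⊕ p)

(p ⊕ q) ∨ ((p ⊕ q) ⊕ p)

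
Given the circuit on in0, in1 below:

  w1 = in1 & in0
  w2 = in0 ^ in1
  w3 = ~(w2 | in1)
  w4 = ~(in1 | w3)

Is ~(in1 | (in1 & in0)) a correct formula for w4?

No

w2 = in0 ^ in1
w3 = ~(w2 | in1) = ~((in0 ^ in1) | in1)
w4 = ~(in1 | w3) = ~(in1 | (~((in0 ^ in1) | in1)))
At in0=0, in1=0: circuit gives 0, formula gives 1.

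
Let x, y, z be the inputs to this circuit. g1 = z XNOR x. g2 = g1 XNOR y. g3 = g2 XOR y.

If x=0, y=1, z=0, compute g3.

0

g1 = 0 XNOR 0 = 1
g2 = 1 XNOR 1 = 1
g3 = 1 XOR 1 = 0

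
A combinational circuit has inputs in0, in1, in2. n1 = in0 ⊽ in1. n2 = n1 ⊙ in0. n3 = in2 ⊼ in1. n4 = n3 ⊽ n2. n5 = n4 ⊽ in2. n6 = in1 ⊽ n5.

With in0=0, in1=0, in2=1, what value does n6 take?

1

n1 = 0 ⊽ 0 = 1
n2 = 1 ⊙ 0 = 0
n3 = 1 ⊼ 0 = 1
n4 = 1 ⊽ 0 = 0
n5 = 0 ⊽ 1 = 0
n6 = 0 ⊽ 0 = 1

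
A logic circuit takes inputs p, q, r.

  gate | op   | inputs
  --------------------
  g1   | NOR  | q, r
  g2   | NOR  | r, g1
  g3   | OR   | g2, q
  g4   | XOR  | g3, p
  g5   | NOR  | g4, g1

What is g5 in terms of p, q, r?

g1 = q NOR r
g2 = r NOR g1 = r NOR (q NOR r)
g3 = g2 OR q = (r NOR (q NOR r)) OR q
g4 = g3 XOR p = ((r NOR (q NOR r)) OR q) XOR p
g5 = g4 NOR g1 = (((r NOR (q NOR r)) OR q) XOR p) NOR (q NOR r)

(((r NOR (q NOR r)) OR q) XOR p) NOR (q NOR r)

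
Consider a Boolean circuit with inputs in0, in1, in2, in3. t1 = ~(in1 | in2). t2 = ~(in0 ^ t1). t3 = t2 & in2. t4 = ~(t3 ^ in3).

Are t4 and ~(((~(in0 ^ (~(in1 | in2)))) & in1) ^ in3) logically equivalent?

No

t1 = ~(in1 | in2)
t2 = ~(in0 ^ t1) = ~(in0 ^ (~(in1 | in2)))
t3 = t2 & in2 = (~(in0 ^ (~(in1 | in2)))) & in2
t4 = ~(t3 ^ in3) = ~(((~(in0 ^ (~(in1 | in2)))) & in2) ^ in3)
At in0=0, in1=0, in2=1, in3=0: circuit gives 0, formula gives 1.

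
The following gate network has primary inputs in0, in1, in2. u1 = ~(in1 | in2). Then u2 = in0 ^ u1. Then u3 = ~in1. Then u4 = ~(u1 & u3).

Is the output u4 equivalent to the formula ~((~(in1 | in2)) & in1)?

No

u1 = ~(in1 | in2)
u3 = ~in1
u4 = ~(u1 & u3) = ~((~(in1 | in2)) & ~in1)
At in0=0, in1=0, in2=0: circuit gives 0, formula gives 1.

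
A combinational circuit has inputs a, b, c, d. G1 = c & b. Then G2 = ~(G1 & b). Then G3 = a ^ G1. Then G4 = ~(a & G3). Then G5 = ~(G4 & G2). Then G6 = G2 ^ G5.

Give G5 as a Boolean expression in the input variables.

G1 = c & b
G2 = ~(G1 & b) = ~((c & b) & b)
G3 = a ^ G1 = a ^ (c & b)
G4 = ~(a & G3) = ~(a & (a ^ (c & b)))
G5 = ~(G4 & G2) = ~((~(a & (a ^ (c & b)))) & (~((c & b) & b)))

~((~(a & (a ^ (c & b)))) & (~((c & b) & b)))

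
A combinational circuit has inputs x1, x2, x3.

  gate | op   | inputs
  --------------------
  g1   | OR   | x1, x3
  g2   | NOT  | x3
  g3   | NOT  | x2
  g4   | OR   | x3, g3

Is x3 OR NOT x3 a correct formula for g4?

g3 = NOT x2
g4 = x3 OR g3 = x3 OR NOT x2
At x1=0, x2=1, x3=0: circuit gives 0, formula gives 1.

No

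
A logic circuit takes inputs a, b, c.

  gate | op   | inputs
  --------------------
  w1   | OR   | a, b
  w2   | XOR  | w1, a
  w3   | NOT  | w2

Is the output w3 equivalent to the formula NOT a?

No

w1 = a OR b
w2 = w1 XOR a = (a OR b) XOR a
w3 = NOT w2 = NOT ((a OR b) XOR a)
At a=0, b=1, c=0: circuit gives 0, formula gives 1.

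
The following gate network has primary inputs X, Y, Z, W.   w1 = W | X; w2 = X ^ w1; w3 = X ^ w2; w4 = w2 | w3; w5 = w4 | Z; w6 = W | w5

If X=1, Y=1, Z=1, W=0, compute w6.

1

w1 = 0 | 1 = 1
w2 = 1 ^ 1 = 0
w3 = 1 ^ 0 = 1
w4 = 0 | 1 = 1
w5 = 1 | 1 = 1
w6 = 0 | 1 = 1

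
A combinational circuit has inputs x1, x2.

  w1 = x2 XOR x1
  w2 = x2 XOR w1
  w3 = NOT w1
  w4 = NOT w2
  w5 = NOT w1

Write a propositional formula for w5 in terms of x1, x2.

NOT (x2 XOR x1)

w1 = x2 XOR x1
w5 = NOT w1 = NOT (x2 XOR x1)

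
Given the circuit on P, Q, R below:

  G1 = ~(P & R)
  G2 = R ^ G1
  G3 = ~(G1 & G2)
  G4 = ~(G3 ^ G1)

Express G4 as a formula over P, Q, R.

~((~((~(P & R)) & (R ^ (~(P & R))))) ^ (~(P & R)))

G1 = ~(P & R)
G2 = R ^ G1 = R ^ (~(P & R))
G3 = ~(G1 & G2) = ~((~(P & R)) & (R ^ (~(P & R))))
G4 = ~(G3 ^ G1) = ~((~((~(P & R)) & (R ^ (~(P & R))))) ^ (~(P & R)))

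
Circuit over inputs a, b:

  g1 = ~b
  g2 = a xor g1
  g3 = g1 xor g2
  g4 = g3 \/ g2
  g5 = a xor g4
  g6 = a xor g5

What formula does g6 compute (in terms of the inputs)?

a xor (a xor ((~b xor (a xor ~b)) \/ (a xor ~b)))

g1 = ~b
g2 = a xor g1 = a xor ~b
g3 = g1 xor g2 = ~b xor (a xor ~b)
g4 = g3 \/ g2 = (~b xor (a xor ~b)) \/ (a xor ~b)
g5 = a xor g4 = a xor ((~b xor (a xor ~b)) \/ (a xor ~b))
g6 = a xor g5 = a xor (a xor ((~b xor (a xor ~b)) \/ (a xor ~b)))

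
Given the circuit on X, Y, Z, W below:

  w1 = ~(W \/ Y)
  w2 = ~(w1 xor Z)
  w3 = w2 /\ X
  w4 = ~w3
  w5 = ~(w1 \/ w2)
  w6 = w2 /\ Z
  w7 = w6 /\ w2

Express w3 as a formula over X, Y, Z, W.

w1 = ~(W \/ Y)
w2 = ~(w1 xor Z) = ~((~(W \/ Y)) xor Z)
w3 = w2 /\ X = (~((~(W \/ Y)) xor Z)) /\ X

(~((~(W \/ Y)) xor Z)) /\ X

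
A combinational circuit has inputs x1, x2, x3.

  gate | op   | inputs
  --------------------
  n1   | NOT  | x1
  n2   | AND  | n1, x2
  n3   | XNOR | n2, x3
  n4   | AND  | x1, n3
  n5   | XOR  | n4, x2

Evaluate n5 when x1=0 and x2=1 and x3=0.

1

n1 = NOT 0 = 1
n2 = 1 AND 1 = 1
n3 = 1 XNOR 0 = 0
n4 = 0 AND 0 = 0
n5 = 0 XOR 1 = 1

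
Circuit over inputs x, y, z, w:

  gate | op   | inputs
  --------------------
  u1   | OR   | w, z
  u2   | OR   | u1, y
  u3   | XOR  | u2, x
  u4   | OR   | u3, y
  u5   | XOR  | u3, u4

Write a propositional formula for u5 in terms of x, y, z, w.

(((w OR z) OR y) XOR x) XOR ((((w OR z) OR y) XOR x) OR y)

u1 = w OR z
u2 = u1 OR y = (w OR z) OR y
u3 = u2 XOR x = ((w OR z) OR y) XOR x
u4 = u3 OR y = (((w OR z) OR y) XOR x) OR y
u5 = u3 XOR u4 = (((w OR z) OR y) XOR x) XOR ((((w OR z) OR y) XOR x) OR y)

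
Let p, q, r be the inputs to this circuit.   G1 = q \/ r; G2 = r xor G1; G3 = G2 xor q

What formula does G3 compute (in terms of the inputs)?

(r xor (q \/ r)) xor q

G1 = q \/ r
G2 = r xor G1 = r xor (q \/ r)
G3 = G2 xor q = (r xor (q \/ r)) xor q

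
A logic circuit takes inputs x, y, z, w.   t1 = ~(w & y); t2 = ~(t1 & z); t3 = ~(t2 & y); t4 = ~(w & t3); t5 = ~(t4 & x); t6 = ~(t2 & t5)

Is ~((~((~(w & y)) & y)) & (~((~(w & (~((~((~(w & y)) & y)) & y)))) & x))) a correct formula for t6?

t1 = ~(w & y)
t2 = ~(t1 & z) = ~((~(w & y)) & z)
t3 = ~(t2 & y) = ~((~((~(w & y)) & z)) & y)
t4 = ~(w & t3) = ~(w & (~((~((~(w & y)) & z)) & y)))
t5 = ~(t4 & x) = ~((~(w & (~((~((~(w & y)) & z)) & y)))) & x)
t6 = ~(t2 & t5) = ~((~((~(w & y)) & z)) & (~((~(w & (~((~((~(w & y)) & z)) & y)))) & x)))
At x=0, y=0, z=1, w=0: circuit gives 1, formula gives 0.

No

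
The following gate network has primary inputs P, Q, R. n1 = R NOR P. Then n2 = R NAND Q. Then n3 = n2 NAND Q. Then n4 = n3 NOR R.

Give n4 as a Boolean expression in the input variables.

n2 = R NAND Q
n3 = n2 NAND Q = (R NAND Q) NAND Q
n4 = n3 NOR R = ((R NAND Q) NAND Q) NOR R

((R NAND Q) NAND Q) NOR R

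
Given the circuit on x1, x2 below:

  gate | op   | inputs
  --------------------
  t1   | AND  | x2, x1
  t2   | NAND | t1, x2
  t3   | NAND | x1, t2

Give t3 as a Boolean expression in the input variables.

t1 = x2 AND x1
t2 = t1 NAND x2 = (x2 AND x1) NAND x2
t3 = x1 NAND t2 = x1 NAND ((x2 AND x1) NAND x2)

x1 NAND ((x2 AND x1) NAND x2)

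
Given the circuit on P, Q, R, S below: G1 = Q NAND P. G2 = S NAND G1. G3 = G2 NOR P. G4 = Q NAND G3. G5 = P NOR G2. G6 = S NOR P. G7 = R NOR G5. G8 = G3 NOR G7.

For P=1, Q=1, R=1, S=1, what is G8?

1

G1 = 1 NAND 1 = 0
G2 = 1 NAND 0 = 1
G3 = 1 NOR 1 = 0
G5 = 1 NOR 1 = 0
G7 = 1 NOR 0 = 0
G8 = 0 NOR 0 = 1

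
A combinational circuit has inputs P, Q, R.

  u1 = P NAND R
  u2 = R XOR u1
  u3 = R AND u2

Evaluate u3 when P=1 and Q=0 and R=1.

1

u1 = 1 NAND 1 = 0
u2 = 1 XOR 0 = 1
u3 = 1 AND 1 = 1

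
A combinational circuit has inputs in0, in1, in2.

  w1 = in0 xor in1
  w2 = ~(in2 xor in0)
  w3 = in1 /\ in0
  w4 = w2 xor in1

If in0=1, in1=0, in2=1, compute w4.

1

w2 = ~(1 xor 1) = 1
w4 = 1 xor 0 = 1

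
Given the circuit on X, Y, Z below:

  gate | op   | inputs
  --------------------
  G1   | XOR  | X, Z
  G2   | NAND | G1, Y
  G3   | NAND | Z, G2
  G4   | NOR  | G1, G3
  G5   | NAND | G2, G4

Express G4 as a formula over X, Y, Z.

G1 = X XOR Z
G2 = G1 NAND Y = (X XOR Z) NAND Y
G3 = Z NAND G2 = Z NAND ((X XOR Z) NAND Y)
G4 = G1 NOR G3 = (X XOR Z) NOR (Z NAND ((X XOR Z) NAND Y))

(X XOR Z) NOR (Z NAND ((X XOR Z) NAND Y))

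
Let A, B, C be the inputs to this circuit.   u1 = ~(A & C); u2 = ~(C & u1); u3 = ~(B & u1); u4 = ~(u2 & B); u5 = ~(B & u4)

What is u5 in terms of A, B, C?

~(B & (~((~(C & (~(A & C)))) & B)))

u1 = ~(A & C)
u2 = ~(C & u1) = ~(C & (~(A & C)))
u4 = ~(u2 & B) = ~((~(C & (~(A & C)))) & B)
u5 = ~(B & u4) = ~(B & (~((~(C & (~(A & C)))) & B)))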